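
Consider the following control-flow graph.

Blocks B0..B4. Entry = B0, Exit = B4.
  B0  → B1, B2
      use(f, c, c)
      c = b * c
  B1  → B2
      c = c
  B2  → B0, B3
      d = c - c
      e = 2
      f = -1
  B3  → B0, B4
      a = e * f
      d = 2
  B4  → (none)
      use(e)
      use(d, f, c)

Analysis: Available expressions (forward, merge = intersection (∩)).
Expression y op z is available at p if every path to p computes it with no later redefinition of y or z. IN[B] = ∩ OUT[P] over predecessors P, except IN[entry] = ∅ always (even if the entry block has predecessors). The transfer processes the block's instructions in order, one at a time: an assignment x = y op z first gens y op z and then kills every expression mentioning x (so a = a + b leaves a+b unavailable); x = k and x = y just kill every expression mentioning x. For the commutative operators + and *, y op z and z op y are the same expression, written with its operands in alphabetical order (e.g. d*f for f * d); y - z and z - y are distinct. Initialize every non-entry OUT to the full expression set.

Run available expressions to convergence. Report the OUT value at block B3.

Per-block solution:
  B0: | IN={} | OUT={}
  B1: | IN={} | OUT={}
  B2: | IN={} | OUT={c-c}
  B3: | IN={c-c} | OUT={c-c, e*f}
  B4: | IN={c-c, e*f} | OUT={c-c, e*f}

Merge at B3: IN[B3] = OUT[B2] = {c-c}
Applying B3's transfer function to that IN value gives OUT[B3] (row B3 above).

Answer: {c-c, e*f}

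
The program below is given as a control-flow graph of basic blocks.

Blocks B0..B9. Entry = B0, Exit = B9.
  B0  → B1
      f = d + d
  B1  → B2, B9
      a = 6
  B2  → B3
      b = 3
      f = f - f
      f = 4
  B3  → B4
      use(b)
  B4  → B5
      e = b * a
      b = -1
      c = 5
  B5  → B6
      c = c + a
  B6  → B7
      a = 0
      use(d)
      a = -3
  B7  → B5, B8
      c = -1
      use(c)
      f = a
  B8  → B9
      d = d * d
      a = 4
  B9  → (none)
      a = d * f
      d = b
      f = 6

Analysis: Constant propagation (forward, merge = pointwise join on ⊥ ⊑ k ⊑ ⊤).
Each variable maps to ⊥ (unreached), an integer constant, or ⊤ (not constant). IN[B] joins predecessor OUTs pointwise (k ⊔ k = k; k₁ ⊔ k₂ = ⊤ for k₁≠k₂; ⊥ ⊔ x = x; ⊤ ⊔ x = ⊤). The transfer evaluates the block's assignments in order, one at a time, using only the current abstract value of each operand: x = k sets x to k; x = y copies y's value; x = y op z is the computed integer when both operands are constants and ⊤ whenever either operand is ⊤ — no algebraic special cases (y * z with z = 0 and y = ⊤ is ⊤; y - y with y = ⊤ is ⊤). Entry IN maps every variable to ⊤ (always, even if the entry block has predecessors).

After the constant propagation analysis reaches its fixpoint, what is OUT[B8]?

Answer: {a: 4, b: -1, c: -1, d: ⊤, e: 18, f: -3}

Trace:
Per-block solution:
  B0: | IN=(all ⊤) | OUT=(all ⊤)
  B1: | IN=(all ⊤) | OUT={a:6; rest ⊤}
  B2: | IN={a:6; rest ⊤} | OUT={a:6, b:3, f:4; rest ⊤}
  B3: | IN={a:6, b:3, f:4; rest ⊤} | OUT={a:6, b:3, f:4; rest ⊤}
  B4: | IN={a:6, b:3, f:4; rest ⊤} | OUT={a:6, b:-1, c:5, e:18, f:4; rest ⊤}
  B5: | IN={b:-1, e:18; rest ⊤} | OUT={b:-1, e:18; rest ⊤}
  B6: | IN={b:-1, e:18; rest ⊤} | OUT={a:-3, b:-1, e:18; rest ⊤}
  B7: | IN={a:-3, b:-1, e:18; rest ⊤} | OUT={a:-3, b:-1, c:-1, e:18, f:-3; rest ⊤}
  B8: | IN={a:-3, b:-1, c:-1, e:18, f:-3; rest ⊤} | OUT={a:4, b:-1, c:-1, e:18, f:-3; rest ⊤}
  B9: | IN=(all ⊤) | OUT={f:6; rest ⊤}

Merge at B8: IN[B8] = OUT[B7] = {a: -3, b: -1, c: -1, d: ⊤, e: 18, f: -3}
Applying B8's transfer function to that IN value gives OUT[B8] (row B8 above).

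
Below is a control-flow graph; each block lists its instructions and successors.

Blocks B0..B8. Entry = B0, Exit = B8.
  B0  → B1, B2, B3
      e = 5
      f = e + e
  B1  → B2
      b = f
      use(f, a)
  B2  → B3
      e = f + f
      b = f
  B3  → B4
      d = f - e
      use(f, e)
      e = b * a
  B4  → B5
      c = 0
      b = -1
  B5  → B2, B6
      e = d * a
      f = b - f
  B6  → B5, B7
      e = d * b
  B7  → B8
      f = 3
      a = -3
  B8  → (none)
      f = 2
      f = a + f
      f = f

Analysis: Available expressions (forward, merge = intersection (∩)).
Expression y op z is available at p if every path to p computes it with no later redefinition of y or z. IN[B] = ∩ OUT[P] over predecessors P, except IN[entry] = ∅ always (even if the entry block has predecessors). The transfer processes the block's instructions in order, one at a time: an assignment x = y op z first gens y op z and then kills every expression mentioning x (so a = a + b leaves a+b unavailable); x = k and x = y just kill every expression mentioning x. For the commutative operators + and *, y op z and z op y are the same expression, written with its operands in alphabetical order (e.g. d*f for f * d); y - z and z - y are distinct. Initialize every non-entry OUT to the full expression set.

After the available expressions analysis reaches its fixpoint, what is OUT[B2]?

Answer: {f+f}

Working:
Per-block solution:
  B0:  IN={}  OUT={e+e}
  B1:  IN={e+e}  OUT={e+e}
  B2:  IN={}  OUT={f+f}
  B3:  IN={}  OUT={a*b}
  B4:  IN={a*b}  OUT={}
  B5:  IN={}  OUT={a*d}
  B6:  IN={a*d}  OUT={a*d, b*d}
  B7:  IN={a*d, b*d}  OUT={b*d}
  B8:  IN={b*d}  OUT={b*d}

Merge at B2: IN[B2] = OUT[B0] ∩ OUT[B1] ∩ OUT[B5] = {}
Applying B2's transfer function to that IN value gives OUT[B2] (row B2 above).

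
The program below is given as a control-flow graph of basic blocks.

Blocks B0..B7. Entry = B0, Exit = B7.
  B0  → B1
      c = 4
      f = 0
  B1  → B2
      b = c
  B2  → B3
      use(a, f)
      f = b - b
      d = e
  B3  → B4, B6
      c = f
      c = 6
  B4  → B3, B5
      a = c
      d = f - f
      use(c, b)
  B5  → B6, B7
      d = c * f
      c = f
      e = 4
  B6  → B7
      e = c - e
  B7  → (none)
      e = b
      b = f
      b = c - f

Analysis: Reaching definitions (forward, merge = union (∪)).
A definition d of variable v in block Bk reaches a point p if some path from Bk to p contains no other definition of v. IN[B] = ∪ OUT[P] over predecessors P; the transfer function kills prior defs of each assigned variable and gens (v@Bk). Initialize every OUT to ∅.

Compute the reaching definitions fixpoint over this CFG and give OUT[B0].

Answer: {c@B0, f@B0}

Working:
Fixpoint table:
  B0:  IN={}  OUT={c@B0, f@B0}
  B1:  IN={c@B0, f@B0}  OUT={b@B1, c@B0, f@B0}
  B2:  IN={b@B1, c@B0, f@B0}  OUT={b@B1, c@B0, d@B2, f@B2}
  B3:  IN={a@B4, b@B1, c@B0, c@B3, d@B2, d@B4, f@B2}  OUT={a@B4, b@B1, c@B3, d@B2, d@B4, f@B2}
  B4:  IN={a@B4, b@B1, c@B3, d@B2, d@B4, f@B2}  OUT={a@B4, b@B1, c@B3, d@B4, f@B2}
  B5:  IN={a@B4, b@B1, c@B3, d@B4, f@B2}  OUT={a@B4, b@B1, c@B5, d@B5, e@B5, f@B2}
  B6:  IN={a@B4, b@B1, c@B3, c@B5, d@B2, d@B4, d@B5, e@B5, f@B2}  OUT={a@B4, b@B1, c@B3, c@B5, d@B2, d@B4, d@B5, e@B6, f@B2}
  B7:  IN={a@B4, b@B1, c@B3, c@B5, d@B2, d@B4, d@B5, e@B5, e@B6, f@B2}  OUT={a@B4, b@B7, c@B3, c@B5, d@B2, d@B4, d@B5, e@B7, f@B2}

B0 is the boundary node: IN[B0] = {}
Applying B0's transfer function to that IN value gives OUT[B0] (row B0 above).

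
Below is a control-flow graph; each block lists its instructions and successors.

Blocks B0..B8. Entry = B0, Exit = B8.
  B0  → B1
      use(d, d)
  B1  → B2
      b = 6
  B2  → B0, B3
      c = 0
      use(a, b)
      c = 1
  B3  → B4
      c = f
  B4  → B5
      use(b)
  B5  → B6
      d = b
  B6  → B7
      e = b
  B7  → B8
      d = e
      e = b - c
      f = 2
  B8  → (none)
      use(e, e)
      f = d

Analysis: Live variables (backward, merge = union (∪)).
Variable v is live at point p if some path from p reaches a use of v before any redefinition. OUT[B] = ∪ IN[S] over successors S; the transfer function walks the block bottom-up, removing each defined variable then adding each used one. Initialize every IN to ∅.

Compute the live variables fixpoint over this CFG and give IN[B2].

Converged values:
  B0:   IN={a, d, f}   OUT={a, d, f}
  B1:   IN={a, d, f}   OUT={a, b, d, f}
  B2:   IN={a, b, d, f}   OUT={a, b, d, f}
  B3:   IN={b, f}   OUT={b, c}
  B4:   IN={b, c}   OUT={b, c}
  B5:   IN={b, c}   OUT={b, c}
  B6:   IN={b, c}   OUT={b, c, e}
  B7:   IN={b, c, e}   OUT={d, e}
  B8:   IN={d, e}   OUT={}

Merge at B2: OUT[B2] = IN[B0] ⊔ IN[B3] = {a, b, d, f}
Applying B2's transfer function to that OUT value gives IN[B2] (row B2 above).

Answer: {a, b, d, f}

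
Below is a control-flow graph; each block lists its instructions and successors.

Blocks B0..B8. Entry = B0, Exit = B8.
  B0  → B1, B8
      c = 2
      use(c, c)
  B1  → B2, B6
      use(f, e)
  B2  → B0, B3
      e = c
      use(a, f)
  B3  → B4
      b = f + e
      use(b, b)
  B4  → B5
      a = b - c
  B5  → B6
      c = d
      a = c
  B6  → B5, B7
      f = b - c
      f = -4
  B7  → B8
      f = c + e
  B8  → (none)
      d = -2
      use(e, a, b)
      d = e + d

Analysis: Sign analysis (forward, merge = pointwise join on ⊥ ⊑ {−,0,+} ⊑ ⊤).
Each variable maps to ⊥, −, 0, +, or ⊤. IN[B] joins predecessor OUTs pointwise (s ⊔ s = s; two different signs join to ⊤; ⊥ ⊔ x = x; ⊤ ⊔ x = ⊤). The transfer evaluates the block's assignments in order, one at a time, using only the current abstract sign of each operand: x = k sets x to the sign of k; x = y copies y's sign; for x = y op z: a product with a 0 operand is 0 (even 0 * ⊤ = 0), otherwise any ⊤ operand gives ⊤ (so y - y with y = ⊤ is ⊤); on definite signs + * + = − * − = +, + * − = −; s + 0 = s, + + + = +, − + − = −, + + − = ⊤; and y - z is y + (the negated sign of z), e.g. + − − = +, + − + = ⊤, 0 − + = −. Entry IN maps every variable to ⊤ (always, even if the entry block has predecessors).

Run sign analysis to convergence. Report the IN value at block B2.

Answer: {a: ⊤, b: ⊤, c: +, d: ⊤, e: ⊤, f: ⊤}

Derivation:
Fixpoint table:
  B0:   IN=(all ⊤)   OUT={c:+; rest ⊤}
  B1:   IN={c:+; rest ⊤}   OUT={c:+; rest ⊤}
  B2:   IN={c:+; rest ⊤}   OUT={c:+, e:+; rest ⊤}
  B3:   IN={c:+, e:+; rest ⊤}   OUT={c:+, e:+; rest ⊤}
  B4:   IN={c:+, e:+; rest ⊤}   OUT={c:+, e:+; rest ⊤}
  B5:   IN=(all ⊤)   OUT=(all ⊤)
  B6:   IN=(all ⊤)   OUT={f:-; rest ⊤}
  B7:   IN={f:-; rest ⊤}   OUT=(all ⊤)
  B8:   IN=(all ⊤)   OUT=(all ⊤)

Merge at B2: IN[B2] = OUT[B1] = {a: ⊤, b: ⊤, c: +, d: ⊤, e: ⊤, f: ⊤}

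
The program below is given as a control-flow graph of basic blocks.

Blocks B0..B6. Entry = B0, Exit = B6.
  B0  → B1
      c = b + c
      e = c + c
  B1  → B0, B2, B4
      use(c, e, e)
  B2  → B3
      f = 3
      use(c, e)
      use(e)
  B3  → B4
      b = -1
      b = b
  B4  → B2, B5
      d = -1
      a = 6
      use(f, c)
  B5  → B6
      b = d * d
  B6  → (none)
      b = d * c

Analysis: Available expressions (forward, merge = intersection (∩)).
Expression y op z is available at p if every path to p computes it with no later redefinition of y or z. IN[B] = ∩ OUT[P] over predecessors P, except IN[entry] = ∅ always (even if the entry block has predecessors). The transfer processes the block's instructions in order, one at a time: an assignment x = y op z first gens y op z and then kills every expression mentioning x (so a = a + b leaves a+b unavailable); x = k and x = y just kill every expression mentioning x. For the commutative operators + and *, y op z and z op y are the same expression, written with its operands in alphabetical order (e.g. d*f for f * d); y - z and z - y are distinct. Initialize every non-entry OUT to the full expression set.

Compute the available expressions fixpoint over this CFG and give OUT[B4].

Per-block solution:
  B0: | IN={} | OUT={c+c}
  B1: | IN={c+c} | OUT={c+c}
  B2: | IN={c+c} | OUT={c+c}
  B3: | IN={c+c} | OUT={c+c}
  B4: | IN={c+c} | OUT={c+c}
  B5: | IN={c+c} | OUT={c+c, d*d}
  B6: | IN={c+c, d*d} | OUT={c*d, c+c, d*d}

Merge at B4: IN[B4] = OUT[B1] ∩ OUT[B3] = {c+c}
Applying B4's transfer function to that IN value gives OUT[B4] (row B4 above).

Answer: {c+c}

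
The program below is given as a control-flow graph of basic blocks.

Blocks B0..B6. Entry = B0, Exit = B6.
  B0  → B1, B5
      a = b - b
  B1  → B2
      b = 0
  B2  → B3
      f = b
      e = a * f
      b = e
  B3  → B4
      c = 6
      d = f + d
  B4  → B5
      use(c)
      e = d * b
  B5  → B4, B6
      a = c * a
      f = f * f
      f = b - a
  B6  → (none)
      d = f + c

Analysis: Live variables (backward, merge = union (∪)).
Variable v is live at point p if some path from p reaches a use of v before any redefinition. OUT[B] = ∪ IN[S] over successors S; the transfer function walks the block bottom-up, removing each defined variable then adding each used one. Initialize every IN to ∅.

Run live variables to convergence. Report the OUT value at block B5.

Converged values:
  B0:  IN={b, c, d, f}  OUT={a, b, c, d, f}
  B1:  IN={a, d}  OUT={a, b, d}
  B2:  IN={a, b, d}  OUT={a, b, d, f}
  B3:  IN={a, b, d, f}  OUT={a, b, c, d, f}
  B4:  IN={a, b, c, d, f}  OUT={a, b, c, d, f}
  B5:  IN={a, b, c, d, f}  OUT={a, b, c, d, f}
  B6:  IN={c, f}  OUT={}

Merge at B5: OUT[B5] = IN[B4] ⊔ IN[B6] = {a, b, c, d, f}

Answer: {a, b, c, d, f}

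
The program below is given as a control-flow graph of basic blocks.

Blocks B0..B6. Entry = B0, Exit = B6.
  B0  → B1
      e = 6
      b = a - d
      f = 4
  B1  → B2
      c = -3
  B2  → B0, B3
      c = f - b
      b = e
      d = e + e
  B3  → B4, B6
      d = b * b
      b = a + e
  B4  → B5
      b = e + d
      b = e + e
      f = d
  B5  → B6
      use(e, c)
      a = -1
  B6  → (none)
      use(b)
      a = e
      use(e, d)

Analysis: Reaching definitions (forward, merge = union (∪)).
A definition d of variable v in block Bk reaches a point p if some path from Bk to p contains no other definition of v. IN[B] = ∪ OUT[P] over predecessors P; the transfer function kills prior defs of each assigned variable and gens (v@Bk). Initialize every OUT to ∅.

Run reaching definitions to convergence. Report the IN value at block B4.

Per-block solution:
  B0:  IN={b@B2, c@B2, d@B2, e@B0, f@B0}  OUT={b@B0, c@B2, d@B2, e@B0, f@B0}
  B1:  IN={b@B0, c@B2, d@B2, e@B0, f@B0}  OUT={b@B0, c@B1, d@B2, e@B0, f@B0}
  B2:  IN={b@B0, c@B1, d@B2, e@B0, f@B0}  OUT={b@B2, c@B2, d@B2, e@B0, f@B0}
  B3:  IN={b@B2, c@B2, d@B2, e@B0, f@B0}  OUT={b@B3, c@B2, d@B3, e@B0, f@B0}
  B4:  IN={b@B3, c@B2, d@B3, e@B0, f@B0}  OUT={b@B4, c@B2, d@B3, e@B0, f@B4}
  B5:  IN={b@B4, c@B2, d@B3, e@B0, f@B4}  OUT={a@B5, b@B4, c@B2, d@B3, e@B0, f@B4}
  B6:  IN={a@B5, b@B3, b@B4, c@B2, d@B3, e@B0, f@B0, f@B4}  OUT={a@B6, b@B3, b@B4, c@B2, d@B3, e@B0, f@B0, f@B4}

Merge at B4: IN[B4] = OUT[B3] = {b@B3, c@B2, d@B3, e@B0, f@B0}

Answer: {b@B3, c@B2, d@B3, e@B0, f@B0}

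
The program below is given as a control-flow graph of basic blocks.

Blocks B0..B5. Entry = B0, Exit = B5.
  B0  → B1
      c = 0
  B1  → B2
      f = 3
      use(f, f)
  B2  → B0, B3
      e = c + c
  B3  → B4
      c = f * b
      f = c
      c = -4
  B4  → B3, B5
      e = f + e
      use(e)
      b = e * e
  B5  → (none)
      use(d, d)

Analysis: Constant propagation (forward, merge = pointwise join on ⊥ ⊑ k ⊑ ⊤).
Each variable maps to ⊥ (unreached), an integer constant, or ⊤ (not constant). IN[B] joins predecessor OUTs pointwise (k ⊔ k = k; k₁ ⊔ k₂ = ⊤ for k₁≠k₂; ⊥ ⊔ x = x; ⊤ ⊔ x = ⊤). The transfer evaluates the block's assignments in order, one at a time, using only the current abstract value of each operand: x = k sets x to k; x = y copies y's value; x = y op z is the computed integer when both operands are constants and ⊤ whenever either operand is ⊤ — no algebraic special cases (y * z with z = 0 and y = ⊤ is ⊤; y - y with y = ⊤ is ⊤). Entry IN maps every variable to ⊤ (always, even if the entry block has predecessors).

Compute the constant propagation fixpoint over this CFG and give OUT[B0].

Converged values:
  B0:   IN=(all ⊤)   OUT={c:0; rest ⊤}
  B1:   IN={c:0; rest ⊤}   OUT={c:0, f:3; rest ⊤}
  B2:   IN={c:0, f:3; rest ⊤}   OUT={c:0, e:0, f:3; rest ⊤}
  B3:   IN=(all ⊤)   OUT={c:-4; rest ⊤}
  B4:   IN={c:-4; rest ⊤}   OUT={c:-4; rest ⊤}
  B5:   IN={c:-4; rest ⊤}   OUT={c:-4; rest ⊤}

Merge at B0 (entry node, so the boundary value (all ⊤) is joined with the incoming edge(s)): IN[B0] = (all ⊤) ⊔ OUT[B2] = {a: ⊤, b: ⊤, c: ⊤, d: ⊤, e: ⊤, f: ⊤}
Applying B0's transfer function to that IN value gives OUT[B0] (row B0 above).

Answer: {a: ⊤, b: ⊤, c: 0, d: ⊤, e: ⊤, f: ⊤}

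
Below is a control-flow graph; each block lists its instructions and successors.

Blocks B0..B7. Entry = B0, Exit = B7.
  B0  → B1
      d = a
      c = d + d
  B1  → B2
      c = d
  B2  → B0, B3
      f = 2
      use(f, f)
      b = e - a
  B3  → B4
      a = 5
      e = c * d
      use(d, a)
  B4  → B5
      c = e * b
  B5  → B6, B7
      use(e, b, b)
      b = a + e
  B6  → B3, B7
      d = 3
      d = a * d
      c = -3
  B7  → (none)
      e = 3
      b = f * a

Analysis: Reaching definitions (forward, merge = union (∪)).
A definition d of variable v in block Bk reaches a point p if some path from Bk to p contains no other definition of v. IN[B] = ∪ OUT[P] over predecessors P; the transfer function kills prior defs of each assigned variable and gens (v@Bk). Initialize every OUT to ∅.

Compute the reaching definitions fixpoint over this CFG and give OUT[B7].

Answer: {a@B3, b@B7, c@B4, c@B6, d@B0, d@B6, e@B7, f@B2}

Trace:
Per-block solution:
  B0:   IN={b@B2, c@B1, d@B0, f@B2}   OUT={b@B2, c@B0, d@B0, f@B2}
  B1:   IN={b@B2, c@B0, d@B0, f@B2}   OUT={b@B2, c@B1, d@B0, f@B2}
  B2:   IN={b@B2, c@B1, d@B0, f@B2}   OUT={b@B2, c@B1, d@B0, f@B2}
  B3:   IN={a@B3, b@B2, b@B5, c@B1, c@B6, d@B0, d@B6, e@B3, f@B2}   OUT={a@B3, b@B2, b@B5, c@B1, c@B6, d@B0, d@B6, e@B3, f@B2}
  B4:   IN={a@B3, b@B2, b@B5, c@B1, c@B6, d@B0, d@B6, e@B3, f@B2}   OUT={a@B3, b@B2, b@B5, c@B4, d@B0, d@B6, e@B3, f@B2}
  B5:   IN={a@B3, b@B2, b@B5, c@B4, d@B0, d@B6, e@B3, f@B2}   OUT={a@B3, b@B5, c@B4, d@B0, d@B6, e@B3, f@B2}
  B6:   IN={a@B3, b@B5, c@B4, d@B0, d@B6, e@B3, f@B2}   OUT={a@B3, b@B5, c@B6, d@B6, e@B3, f@B2}
  B7:   IN={a@B3, b@B5, c@B4, c@B6, d@B0, d@B6, e@B3, f@B2}   OUT={a@B3, b@B7, c@B4, c@B6, d@B0, d@B6, e@B7, f@B2}

Merge at B7: IN[B7] = OUT[B5] ⊔ OUT[B6] = {a@B3, b@B5, c@B4, c@B6, d@B0, d@B6, e@B3, f@B2}
Applying B7's transfer function to that IN value gives OUT[B7] (row B7 above).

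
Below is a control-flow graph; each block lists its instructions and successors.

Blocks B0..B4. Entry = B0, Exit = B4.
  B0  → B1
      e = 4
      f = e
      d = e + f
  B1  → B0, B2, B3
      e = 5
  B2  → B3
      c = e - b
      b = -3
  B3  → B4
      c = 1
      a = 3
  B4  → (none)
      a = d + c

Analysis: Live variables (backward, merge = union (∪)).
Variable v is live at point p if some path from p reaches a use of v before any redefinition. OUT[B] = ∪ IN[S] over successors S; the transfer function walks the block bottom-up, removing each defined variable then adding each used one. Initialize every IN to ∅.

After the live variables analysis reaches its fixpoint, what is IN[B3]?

Answer: {d}

Working:
Converged values:
  B0: | IN={b} | OUT={b, d}
  B1: | IN={b, d} | OUT={b, d, e}
  B2: | IN={b, d, e} | OUT={d}
  B3: | IN={d} | OUT={c, d}
  B4: | IN={c, d} | OUT={}

Merge at B3: OUT[B3] = IN[B4] = {c, d}
Applying B3's transfer function to that OUT value gives IN[B3] (row B3 above).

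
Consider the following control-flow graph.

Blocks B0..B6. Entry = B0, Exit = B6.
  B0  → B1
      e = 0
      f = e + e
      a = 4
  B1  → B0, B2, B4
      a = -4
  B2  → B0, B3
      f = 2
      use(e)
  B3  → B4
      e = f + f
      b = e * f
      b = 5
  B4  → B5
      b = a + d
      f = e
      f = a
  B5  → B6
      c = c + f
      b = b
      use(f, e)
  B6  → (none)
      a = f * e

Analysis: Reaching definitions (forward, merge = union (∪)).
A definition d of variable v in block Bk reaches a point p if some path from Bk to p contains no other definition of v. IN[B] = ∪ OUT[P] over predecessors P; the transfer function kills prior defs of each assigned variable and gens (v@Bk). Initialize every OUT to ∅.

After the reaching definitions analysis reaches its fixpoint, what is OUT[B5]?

Per-block solution:
  B0:   IN={a@B1, e@B0, f@B0, f@B2}   OUT={a@B0, e@B0, f@B0}
  B1:   IN={a@B0, e@B0, f@B0}   OUT={a@B1, e@B0, f@B0}
  B2:   IN={a@B1, e@B0, f@B0}   OUT={a@B1, e@B0, f@B2}
  B3:   IN={a@B1, e@B0, f@B2}   OUT={a@B1, b@B3, e@B3, f@B2}
  B4:   IN={a@B1, b@B3, e@B0, e@B3, f@B0, f@B2}   OUT={a@B1, b@B4, e@B0, e@B3, f@B4}
  B5:   IN={a@B1, b@B4, e@B0, e@B3, f@B4}   OUT={a@B1, b@B5, c@B5, e@B0, e@B3, f@B4}
  B6:   IN={a@B1, b@B5, c@B5, e@B0, e@B3, f@B4}   OUT={a@B6, b@B5, c@B5, e@B0, e@B3, f@B4}

Merge at B5: IN[B5] = OUT[B4] = {a@B1, b@B4, e@B0, e@B3, f@B4}
Applying B5's transfer function to that IN value gives OUT[B5] (row B5 above).

Answer: {a@B1, b@B5, c@B5, e@B0, e@B3, f@B4}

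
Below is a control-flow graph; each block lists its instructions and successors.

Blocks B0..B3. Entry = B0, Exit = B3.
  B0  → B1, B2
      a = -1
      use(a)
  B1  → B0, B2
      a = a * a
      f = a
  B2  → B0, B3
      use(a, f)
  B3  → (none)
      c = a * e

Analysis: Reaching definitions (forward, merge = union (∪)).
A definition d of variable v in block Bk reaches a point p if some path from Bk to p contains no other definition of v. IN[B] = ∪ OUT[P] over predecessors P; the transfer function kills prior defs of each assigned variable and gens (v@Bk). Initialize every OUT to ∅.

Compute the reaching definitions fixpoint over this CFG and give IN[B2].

Converged values:
  B0:  IN={a@B0, a@B1, f@B1}  OUT={a@B0, f@B1}
  B1:  IN={a@B0, f@B1}  OUT={a@B1, f@B1}
  B2:  IN={a@B0, a@B1, f@B1}  OUT={a@B0, a@B1, f@B1}
  B3:  IN={a@B0, a@B1, f@B1}  OUT={a@B0, a@B1, c@B3, f@B1}

Merge at B2: IN[B2] = OUT[B0] ⊔ OUT[B1] = {a@B0, a@B1, f@B1}

Answer: {a@B0, a@B1, f@B1}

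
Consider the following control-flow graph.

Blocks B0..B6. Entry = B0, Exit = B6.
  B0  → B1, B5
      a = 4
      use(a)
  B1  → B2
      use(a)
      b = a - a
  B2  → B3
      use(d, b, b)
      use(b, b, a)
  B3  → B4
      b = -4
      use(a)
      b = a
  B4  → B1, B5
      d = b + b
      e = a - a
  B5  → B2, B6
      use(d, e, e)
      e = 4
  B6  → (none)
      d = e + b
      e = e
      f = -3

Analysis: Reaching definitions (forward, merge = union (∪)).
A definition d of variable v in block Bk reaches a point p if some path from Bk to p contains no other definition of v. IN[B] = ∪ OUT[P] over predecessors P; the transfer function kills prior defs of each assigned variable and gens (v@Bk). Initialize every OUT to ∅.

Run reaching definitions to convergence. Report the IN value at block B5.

Per-block solution:
  B0:   IN={}   OUT={a@B0}
  B1:   IN={a@B0, b@B3, d@B4, e@B4}   OUT={a@B0, b@B1, d@B4, e@B4}
  B2:   IN={a@B0, b@B1, b@B3, d@B4, e@B4, e@B5}   OUT={a@B0, b@B1, b@B3, d@B4, e@B4, e@B5}
  B3:   IN={a@B0, b@B1, b@B3, d@B4, e@B4, e@B5}   OUT={a@B0, b@B3, d@B4, e@B4, e@B5}
  B4:   IN={a@B0, b@B3, d@B4, e@B4, e@B5}   OUT={a@B0, b@B3, d@B4, e@B4}
  B5:   IN={a@B0, b@B3, d@B4, e@B4}   OUT={a@B0, b@B3, d@B4, e@B5}
  B6:   IN={a@B0, b@B3, d@B4, e@B5}   OUT={a@B0, b@B3, d@B6, e@B6, f@B6}

Merge at B5: IN[B5] = OUT[B0] ⊔ OUT[B4] = {a@B0, b@B3, d@B4, e@B4}

Answer: {a@B0, b@B3, d@B4, e@B4}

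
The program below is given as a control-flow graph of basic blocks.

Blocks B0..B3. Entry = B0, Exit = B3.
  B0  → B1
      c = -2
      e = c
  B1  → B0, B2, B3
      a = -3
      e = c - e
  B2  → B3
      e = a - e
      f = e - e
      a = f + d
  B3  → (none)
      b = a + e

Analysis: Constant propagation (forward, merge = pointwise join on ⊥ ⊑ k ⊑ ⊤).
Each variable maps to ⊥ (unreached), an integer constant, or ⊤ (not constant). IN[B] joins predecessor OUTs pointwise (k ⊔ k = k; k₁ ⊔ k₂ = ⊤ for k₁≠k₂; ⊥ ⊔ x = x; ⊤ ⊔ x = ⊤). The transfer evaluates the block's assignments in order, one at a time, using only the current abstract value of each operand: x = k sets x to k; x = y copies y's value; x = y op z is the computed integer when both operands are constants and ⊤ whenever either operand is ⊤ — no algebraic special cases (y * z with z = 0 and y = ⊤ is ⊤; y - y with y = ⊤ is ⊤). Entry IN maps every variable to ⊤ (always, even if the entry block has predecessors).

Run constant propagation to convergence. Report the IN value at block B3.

Fixpoint table:
  B0:   IN=(all ⊤)   OUT={c:-2, e:-2; rest ⊤}
  B1:   IN={c:-2, e:-2; rest ⊤}   OUT={a:-3, c:-2, e:0; rest ⊤}
  B2:   IN={a:-3, c:-2, e:0; rest ⊤}   OUT={c:-2, e:-3, f:0; rest ⊤}
  B3:   IN={c:-2; rest ⊤}   OUT={c:-2; rest ⊤}

Merge at B3: IN[B3] = OUT[B1] ⊔ OUT[B2] = {a: ⊤, b: ⊤, c: -2, d: ⊤, e: ⊤, f: ⊤}

Answer: {a: ⊤, b: ⊤, c: -2, d: ⊤, e: ⊤, f: ⊤}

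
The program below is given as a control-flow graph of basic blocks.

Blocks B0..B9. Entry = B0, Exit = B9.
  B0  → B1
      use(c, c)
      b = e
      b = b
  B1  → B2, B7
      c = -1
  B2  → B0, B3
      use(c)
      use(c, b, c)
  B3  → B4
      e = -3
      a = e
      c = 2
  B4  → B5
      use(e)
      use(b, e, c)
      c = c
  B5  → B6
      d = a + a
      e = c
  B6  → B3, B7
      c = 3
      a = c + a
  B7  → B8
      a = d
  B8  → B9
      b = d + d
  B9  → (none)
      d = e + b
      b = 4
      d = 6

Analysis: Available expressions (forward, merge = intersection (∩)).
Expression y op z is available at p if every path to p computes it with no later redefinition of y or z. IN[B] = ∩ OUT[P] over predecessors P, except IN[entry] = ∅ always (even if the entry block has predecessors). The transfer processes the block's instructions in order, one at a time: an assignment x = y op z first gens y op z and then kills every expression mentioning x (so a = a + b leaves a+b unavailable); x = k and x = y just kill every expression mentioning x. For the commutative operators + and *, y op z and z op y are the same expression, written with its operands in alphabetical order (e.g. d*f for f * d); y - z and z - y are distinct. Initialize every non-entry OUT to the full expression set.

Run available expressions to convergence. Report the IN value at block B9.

Per-block solution:
  B0: | IN={} | OUT={}
  B1: | IN={} | OUT={}
  B2: | IN={} | OUT={}
  B3: | IN={} | OUT={}
  B4: | IN={} | OUT={}
  B5: | IN={} | OUT={a+a}
  B6: | IN={a+a} | OUT={}
  B7: | IN={} | OUT={}
  B8: | IN={} | OUT={d+d}
  B9: | IN={d+d} | OUT={}

Merge at B9: IN[B9] = OUT[B8] = {d+d}

Answer: {d+d}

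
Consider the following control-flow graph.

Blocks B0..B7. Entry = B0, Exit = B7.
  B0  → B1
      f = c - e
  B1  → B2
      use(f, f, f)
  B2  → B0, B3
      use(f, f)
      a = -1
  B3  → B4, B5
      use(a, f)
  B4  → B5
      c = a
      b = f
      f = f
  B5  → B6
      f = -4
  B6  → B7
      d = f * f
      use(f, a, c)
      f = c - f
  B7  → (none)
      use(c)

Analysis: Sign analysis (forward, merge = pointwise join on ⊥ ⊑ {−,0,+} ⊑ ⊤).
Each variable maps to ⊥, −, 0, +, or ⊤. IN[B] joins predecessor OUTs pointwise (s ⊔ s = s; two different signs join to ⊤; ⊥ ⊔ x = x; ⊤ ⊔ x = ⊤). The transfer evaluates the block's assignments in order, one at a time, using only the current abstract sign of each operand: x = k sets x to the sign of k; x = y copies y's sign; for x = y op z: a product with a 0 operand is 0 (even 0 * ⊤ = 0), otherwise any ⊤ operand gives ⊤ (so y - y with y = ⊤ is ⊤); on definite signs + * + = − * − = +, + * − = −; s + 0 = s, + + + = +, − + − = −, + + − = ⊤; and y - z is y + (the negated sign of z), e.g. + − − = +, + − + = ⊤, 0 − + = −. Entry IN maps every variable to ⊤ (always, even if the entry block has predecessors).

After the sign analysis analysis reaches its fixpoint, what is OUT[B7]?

Answer: {a: -, b: ⊤, c: ⊤, d: +, e: ⊤, f: ⊤}

Derivation:
Converged values:
  B0: | IN=(all ⊤) | OUT=(all ⊤)
  B1: | IN=(all ⊤) | OUT=(all ⊤)
  B2: | IN=(all ⊤) | OUT={a:-; rest ⊤}
  B3: | IN={a:-; rest ⊤} | OUT={a:-; rest ⊤}
  B4: | IN={a:-; rest ⊤} | OUT={a:-, c:-; rest ⊤}
  B5: | IN={a:-; rest ⊤} | OUT={a:-, f:-; rest ⊤}
  B6: | IN={a:-, f:-; rest ⊤} | OUT={a:-, d:+; rest ⊤}
  B7: | IN={a:-, d:+; rest ⊤} | OUT={a:-, d:+; rest ⊤}

Merge at B7: IN[B7] = OUT[B6] = {a: -, b: ⊤, c: ⊤, d: +, e: ⊤, f: ⊤}
Applying B7's transfer function to that IN value gives OUT[B7] (row B7 above).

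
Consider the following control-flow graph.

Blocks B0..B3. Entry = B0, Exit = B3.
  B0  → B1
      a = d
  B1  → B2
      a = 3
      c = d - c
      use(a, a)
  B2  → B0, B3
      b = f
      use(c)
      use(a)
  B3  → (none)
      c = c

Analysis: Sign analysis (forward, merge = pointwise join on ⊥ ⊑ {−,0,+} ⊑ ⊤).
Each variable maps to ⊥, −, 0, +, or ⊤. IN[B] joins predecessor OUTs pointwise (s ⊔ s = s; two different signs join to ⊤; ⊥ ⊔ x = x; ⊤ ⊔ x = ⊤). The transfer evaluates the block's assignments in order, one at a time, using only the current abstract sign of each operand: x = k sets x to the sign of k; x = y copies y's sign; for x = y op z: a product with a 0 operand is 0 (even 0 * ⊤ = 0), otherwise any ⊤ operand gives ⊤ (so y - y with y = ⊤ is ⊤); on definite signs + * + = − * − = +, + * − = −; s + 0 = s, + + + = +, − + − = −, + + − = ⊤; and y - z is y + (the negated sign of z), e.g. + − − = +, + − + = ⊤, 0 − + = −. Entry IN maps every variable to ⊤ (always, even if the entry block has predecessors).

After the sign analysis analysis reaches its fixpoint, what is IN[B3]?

Converged values:
  B0:  IN=(all ⊤)  OUT=(all ⊤)
  B1:  IN=(all ⊤)  OUT={a:+; rest ⊤}
  B2:  IN={a:+; rest ⊤}  OUT={a:+; rest ⊤}
  B3:  IN={a:+; rest ⊤}  OUT={a:+; rest ⊤}

Merge at B3: IN[B3] = OUT[B2] = {a: +, b: ⊤, c: ⊤, d: ⊤, e: ⊤, f: ⊤}

Answer: {a: +, b: ⊤, c: ⊤, d: ⊤, e: ⊤, f: ⊤}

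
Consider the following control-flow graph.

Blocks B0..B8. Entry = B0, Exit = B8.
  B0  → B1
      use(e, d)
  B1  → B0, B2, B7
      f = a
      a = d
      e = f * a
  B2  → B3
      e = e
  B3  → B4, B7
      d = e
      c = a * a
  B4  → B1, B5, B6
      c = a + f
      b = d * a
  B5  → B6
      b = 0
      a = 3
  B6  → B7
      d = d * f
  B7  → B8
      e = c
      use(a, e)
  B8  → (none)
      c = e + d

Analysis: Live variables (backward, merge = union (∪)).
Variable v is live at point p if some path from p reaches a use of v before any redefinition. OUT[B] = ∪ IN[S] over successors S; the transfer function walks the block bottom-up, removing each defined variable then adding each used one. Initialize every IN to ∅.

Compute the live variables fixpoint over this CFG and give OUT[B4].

Answer: {a, c, d, f}

Working:
Converged values:
  B0:  IN={a, c, d, e}  OUT={a, c, d}
  B1:  IN={a, c, d}  OUT={a, c, d, e, f}
  B2:  IN={a, e, f}  OUT={a, e, f}
  B3:  IN={a, e, f}  OUT={a, c, d, f}
  B4:  IN={a, d, f}  OUT={a, c, d, f}
  B5:  IN={c, d, f}  OUT={a, c, d, f}
  B6:  IN={a, c, d, f}  OUT={a, c, d}
  B7:  IN={a, c, d}  OUT={d, e}
  B8:  IN={d, e}  OUT={}

Merge at B4: OUT[B4] = IN[B1] ⊔ IN[B5] ⊔ IN[B6] = {a, c, d, f}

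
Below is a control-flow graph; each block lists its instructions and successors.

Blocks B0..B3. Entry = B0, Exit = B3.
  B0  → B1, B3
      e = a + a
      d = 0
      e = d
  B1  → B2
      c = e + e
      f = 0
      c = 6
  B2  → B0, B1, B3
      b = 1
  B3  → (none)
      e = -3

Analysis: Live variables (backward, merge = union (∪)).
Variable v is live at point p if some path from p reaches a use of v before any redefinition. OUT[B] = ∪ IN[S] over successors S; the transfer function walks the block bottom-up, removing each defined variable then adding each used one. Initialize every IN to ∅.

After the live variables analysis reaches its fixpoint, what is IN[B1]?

Converged values:
  B0: | IN={a} | OUT={a, e}
  B1: | IN={a, e} | OUT={a, e}
  B2: | IN={a, e} | OUT={a, e}
  B3: | IN={} | OUT={}

Merge at B1: OUT[B1] = IN[B2] = {a, e}
Applying B1's transfer function to that OUT value gives IN[B1] (row B1 above).

Answer: {a, e}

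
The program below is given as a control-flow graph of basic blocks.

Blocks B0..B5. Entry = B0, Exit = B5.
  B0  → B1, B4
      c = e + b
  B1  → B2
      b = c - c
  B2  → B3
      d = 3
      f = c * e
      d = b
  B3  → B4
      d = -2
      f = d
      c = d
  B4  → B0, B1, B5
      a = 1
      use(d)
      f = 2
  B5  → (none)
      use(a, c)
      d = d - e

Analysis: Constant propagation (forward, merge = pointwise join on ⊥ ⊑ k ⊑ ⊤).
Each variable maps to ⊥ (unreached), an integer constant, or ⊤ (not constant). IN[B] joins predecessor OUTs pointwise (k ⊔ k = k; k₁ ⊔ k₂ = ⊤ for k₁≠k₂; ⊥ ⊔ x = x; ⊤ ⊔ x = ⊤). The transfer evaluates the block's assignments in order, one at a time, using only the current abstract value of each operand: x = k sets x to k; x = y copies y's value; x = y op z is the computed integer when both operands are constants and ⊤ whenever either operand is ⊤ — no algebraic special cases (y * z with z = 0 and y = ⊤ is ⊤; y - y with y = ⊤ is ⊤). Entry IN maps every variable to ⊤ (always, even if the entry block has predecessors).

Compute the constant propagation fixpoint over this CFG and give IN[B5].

Answer: {a: 1, b: ⊤, c: ⊤, d: ⊤, e: ⊤, f: 2}

Working:
Per-block solution:
  B0:  IN=(all ⊤)  OUT=(all ⊤)
  B1:  IN=(all ⊤)  OUT=(all ⊤)
  B2:  IN=(all ⊤)  OUT=(all ⊤)
  B3:  IN=(all ⊤)  OUT={c:-2, d:-2, f:-2; rest ⊤}
  B4:  IN=(all ⊤)  OUT={a:1, f:2; rest ⊤}
  B5:  IN={a:1, f:2; rest ⊤}  OUT={a:1, f:2; rest ⊤}

Merge at B5: IN[B5] = OUT[B4] = {a: 1, b: ⊤, c: ⊤, d: ⊤, e: ⊤, f: 2}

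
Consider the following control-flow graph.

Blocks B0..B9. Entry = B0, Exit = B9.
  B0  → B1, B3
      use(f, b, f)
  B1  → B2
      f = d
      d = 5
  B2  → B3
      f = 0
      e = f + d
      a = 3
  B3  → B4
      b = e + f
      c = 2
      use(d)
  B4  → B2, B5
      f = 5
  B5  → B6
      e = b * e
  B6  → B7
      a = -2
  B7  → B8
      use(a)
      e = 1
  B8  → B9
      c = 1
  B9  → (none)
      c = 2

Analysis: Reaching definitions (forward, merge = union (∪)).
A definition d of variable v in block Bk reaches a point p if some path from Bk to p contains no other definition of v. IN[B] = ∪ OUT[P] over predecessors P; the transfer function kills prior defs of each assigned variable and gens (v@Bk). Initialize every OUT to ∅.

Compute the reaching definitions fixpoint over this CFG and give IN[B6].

Converged values:
  B0: | IN={} | OUT={}
  B1: | IN={} | OUT={d@B1, f@B1}
  B2: | IN={a@B2, b@B3, c@B3, d@B1, e@B2, f@B1, f@B4} | OUT={a@B2, b@B3, c@B3, d@B1, e@B2, f@B2}
  B3: | IN={a@B2, b@B3, c@B3, d@B1, e@B2, f@B2} | OUT={a@B2, b@B3, c@B3, d@B1, e@B2, f@B2}
  B4: | IN={a@B2, b@B3, c@B3, d@B1, e@B2, f@B2} | OUT={a@B2, b@B3, c@B3, d@B1, e@B2, f@B4}
  B5: | IN={a@B2, b@B3, c@B3, d@B1, e@B2, f@B4} | OUT={a@B2, b@B3, c@B3, d@B1, e@B5, f@B4}
  B6: | IN={a@B2, b@B3, c@B3, d@B1, e@B5, f@B4} | OUT={a@B6, b@B3, c@B3, d@B1, e@B5, f@B4}
  B7: | IN={a@B6, b@B3, c@B3, d@B1, e@B5, f@B4} | OUT={a@B6, b@B3, c@B3, d@B1, e@B7, f@B4}
  B8: | IN={a@B6, b@B3, c@B3, d@B1, e@B7, f@B4} | OUT={a@B6, b@B3, c@B8, d@B1, e@B7, f@B4}
  B9: | IN={a@B6, b@B3, c@B8, d@B1, e@B7, f@B4} | OUT={a@B6, b@B3, c@B9, d@B1, e@B7, f@B4}

Merge at B6: IN[B6] = OUT[B5] = {a@B2, b@B3, c@B3, d@B1, e@B5, f@B4}

Answer: {a@B2, b@B3, c@B3, d@B1, e@B5, f@B4}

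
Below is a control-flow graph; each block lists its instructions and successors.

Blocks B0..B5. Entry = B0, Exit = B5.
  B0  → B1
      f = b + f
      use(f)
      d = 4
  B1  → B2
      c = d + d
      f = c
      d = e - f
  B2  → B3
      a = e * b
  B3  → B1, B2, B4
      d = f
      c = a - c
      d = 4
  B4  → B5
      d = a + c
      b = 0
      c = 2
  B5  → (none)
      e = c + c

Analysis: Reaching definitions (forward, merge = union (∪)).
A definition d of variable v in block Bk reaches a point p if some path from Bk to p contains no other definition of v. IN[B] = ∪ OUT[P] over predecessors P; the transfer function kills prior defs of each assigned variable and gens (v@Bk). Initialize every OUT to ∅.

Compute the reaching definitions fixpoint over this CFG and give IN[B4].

Fixpoint table:
  B0: | IN={} | OUT={d@B0, f@B0}
  B1: | IN={a@B2, c@B3, d@B0, d@B3, f@B0, f@B1} | OUT={a@B2, c@B1, d@B1, f@B1}
  B2: | IN={a@B2, c@B1, c@B3, d@B1, d@B3, f@B1} | OUT={a@B2, c@B1, c@B3, d@B1, d@B3, f@B1}
  B3: | IN={a@B2, c@B1, c@B3, d@B1, d@B3, f@B1} | OUT={a@B2, c@B3, d@B3, f@B1}
  B4: | IN={a@B2, c@B3, d@B3, f@B1} | OUT={a@B2, b@B4, c@B4, d@B4, f@B1}
  B5: | IN={a@B2, b@B4, c@B4, d@B4, f@B1} | OUT={a@B2, b@B4, c@B4, d@B4, e@B5, f@B1}

Merge at B4: IN[B4] = OUT[B3] = {a@B2, c@B3, d@B3, f@B1}

Answer: {a@B2, c@B3, d@B3, f@B1}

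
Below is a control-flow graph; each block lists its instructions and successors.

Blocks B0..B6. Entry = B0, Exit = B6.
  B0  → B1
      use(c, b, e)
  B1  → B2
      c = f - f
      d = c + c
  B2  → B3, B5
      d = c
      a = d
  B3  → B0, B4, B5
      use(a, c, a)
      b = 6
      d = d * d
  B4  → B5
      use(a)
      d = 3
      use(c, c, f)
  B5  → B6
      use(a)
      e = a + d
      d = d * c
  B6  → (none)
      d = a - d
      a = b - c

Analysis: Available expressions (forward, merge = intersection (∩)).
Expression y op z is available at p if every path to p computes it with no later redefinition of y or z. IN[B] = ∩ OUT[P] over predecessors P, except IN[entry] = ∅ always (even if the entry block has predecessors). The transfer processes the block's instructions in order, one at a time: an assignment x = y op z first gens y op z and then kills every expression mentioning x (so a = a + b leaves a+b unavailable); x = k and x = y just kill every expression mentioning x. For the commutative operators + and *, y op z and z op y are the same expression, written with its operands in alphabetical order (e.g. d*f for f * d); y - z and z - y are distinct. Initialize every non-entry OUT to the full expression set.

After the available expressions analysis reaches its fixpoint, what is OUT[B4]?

Converged values:
  B0:  IN={}  OUT={}
  B1:  IN={}  OUT={c+c, f-f}
  B2:  IN={c+c, f-f}  OUT={c+c, f-f}
  B3:  IN={c+c, f-f}  OUT={c+c, f-f}
  B4:  IN={c+c, f-f}  OUT={c+c, f-f}
  B5:  IN={c+c, f-f}  OUT={c+c, f-f}
  B6:  IN={c+c, f-f}  OUT={b-c, c+c, f-f}

Merge at B4: IN[B4] = OUT[B3] = {c+c, f-f}
Applying B4's transfer function to that IN value gives OUT[B4] (row B4 above).

Answer: {c+c, f-f}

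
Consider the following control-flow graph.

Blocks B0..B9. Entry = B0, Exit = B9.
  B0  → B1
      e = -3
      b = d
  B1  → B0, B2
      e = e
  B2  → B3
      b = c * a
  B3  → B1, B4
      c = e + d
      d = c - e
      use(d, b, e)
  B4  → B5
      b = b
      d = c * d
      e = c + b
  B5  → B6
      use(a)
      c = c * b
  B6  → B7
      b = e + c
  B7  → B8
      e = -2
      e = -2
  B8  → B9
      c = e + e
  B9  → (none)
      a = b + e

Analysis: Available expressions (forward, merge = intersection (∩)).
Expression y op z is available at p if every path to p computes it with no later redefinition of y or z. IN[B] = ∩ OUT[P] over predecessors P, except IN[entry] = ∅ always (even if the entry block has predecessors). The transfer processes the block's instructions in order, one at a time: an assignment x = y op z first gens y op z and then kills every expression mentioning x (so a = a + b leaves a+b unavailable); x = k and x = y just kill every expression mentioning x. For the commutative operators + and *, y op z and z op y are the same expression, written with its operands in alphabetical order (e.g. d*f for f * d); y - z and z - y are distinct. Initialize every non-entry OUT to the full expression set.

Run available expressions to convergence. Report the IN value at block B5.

Answer: {b+c}

Derivation:
Converged values:
  B0:  IN={}  OUT={}
  B1:  IN={}  OUT={}
  B2:  IN={}  OUT={a*c}
  B3:  IN={a*c}  OUT={c-e}
  B4:  IN={c-e}  OUT={b+c}
  B5:  IN={b+c}  OUT={}
  B6:  IN={}  OUT={c+e}
  B7:  IN={c+e}  OUT={}
  B8:  IN={}  OUT={e+e}
  B9:  IN={e+e}  OUT={b+e, e+e}

Merge at B5: IN[B5] = OUT[B4] = {b+c}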